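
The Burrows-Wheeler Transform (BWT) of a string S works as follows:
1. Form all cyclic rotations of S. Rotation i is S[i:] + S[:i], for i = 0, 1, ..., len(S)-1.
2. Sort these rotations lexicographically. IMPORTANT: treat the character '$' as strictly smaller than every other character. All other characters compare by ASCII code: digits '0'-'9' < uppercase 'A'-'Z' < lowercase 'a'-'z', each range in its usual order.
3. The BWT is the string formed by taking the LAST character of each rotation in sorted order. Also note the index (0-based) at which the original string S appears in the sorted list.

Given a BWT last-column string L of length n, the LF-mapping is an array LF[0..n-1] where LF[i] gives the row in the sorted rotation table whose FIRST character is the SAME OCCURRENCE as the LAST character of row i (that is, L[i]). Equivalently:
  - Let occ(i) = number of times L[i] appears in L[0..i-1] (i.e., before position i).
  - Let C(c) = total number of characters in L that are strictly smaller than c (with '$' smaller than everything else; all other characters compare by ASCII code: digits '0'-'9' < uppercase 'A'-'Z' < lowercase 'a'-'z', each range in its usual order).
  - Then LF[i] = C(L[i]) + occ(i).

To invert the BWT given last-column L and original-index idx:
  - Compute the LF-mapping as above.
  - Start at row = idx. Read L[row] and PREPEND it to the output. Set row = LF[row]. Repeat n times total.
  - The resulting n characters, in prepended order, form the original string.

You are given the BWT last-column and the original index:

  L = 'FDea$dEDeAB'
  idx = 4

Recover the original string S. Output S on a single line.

LF mapping: 6 3 9 7 0 8 5 4 10 1 2
Walk LF starting at row 4, prepending L[row]:
  step 1: row=4, L[4]='$', prepend. Next row=LF[4]=0
  step 2: row=0, L[0]='F', prepend. Next row=LF[0]=6
  step 3: row=6, L[6]='E', prepend. Next row=LF[6]=5
  step 4: row=5, L[5]='d', prepend. Next row=LF[5]=8
  step 5: row=8, L[8]='e', prepend. Next row=LF[8]=10
  step 6: row=10, L[10]='B', prepend. Next row=LF[10]=2
  step 7: row=2, L[2]='e', prepend. Next row=LF[2]=9
  step 8: row=9, L[9]='A', prepend. Next row=LF[9]=1
  step 9: row=1, L[1]='D', prepend. Next row=LF[1]=3
  step 10: row=3, L[3]='a', prepend. Next row=LF[3]=7
  step 11: row=7, L[7]='D', prepend. Next row=LF[7]=4
Reversed output: DaDAeBedEF$

Answer: DaDAeBedEF$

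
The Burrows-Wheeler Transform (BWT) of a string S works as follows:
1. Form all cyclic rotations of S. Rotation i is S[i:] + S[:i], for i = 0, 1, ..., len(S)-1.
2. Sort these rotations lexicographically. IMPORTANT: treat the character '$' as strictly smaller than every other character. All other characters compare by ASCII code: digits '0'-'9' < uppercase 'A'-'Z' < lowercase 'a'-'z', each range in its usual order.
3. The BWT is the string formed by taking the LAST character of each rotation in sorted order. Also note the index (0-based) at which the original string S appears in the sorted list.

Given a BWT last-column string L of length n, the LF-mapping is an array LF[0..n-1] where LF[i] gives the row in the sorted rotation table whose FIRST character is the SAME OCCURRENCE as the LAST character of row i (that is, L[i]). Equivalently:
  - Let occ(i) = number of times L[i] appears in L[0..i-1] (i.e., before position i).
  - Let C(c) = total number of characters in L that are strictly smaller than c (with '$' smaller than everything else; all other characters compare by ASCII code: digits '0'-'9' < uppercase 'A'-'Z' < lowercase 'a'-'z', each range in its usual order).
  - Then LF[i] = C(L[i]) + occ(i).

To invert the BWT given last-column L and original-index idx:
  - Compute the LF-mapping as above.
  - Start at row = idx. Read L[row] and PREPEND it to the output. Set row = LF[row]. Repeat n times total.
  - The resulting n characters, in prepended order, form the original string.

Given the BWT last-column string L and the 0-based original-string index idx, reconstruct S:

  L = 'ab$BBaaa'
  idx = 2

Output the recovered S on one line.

Answer: BaaabBa$

Derivation:
LF mapping: 3 7 0 1 2 4 5 6
Walk LF starting at row 2, prepending L[row]:
  step 1: row=2, L[2]='$', prepend. Next row=LF[2]=0
  step 2: row=0, L[0]='a', prepend. Next row=LF[0]=3
  step 3: row=3, L[3]='B', prepend. Next row=LF[3]=1
  step 4: row=1, L[1]='b', prepend. Next row=LF[1]=7
  step 5: row=7, L[7]='a', prepend. Next row=LF[7]=6
  step 6: row=6, L[6]='a', prepend. Next row=LF[6]=5
  step 7: row=5, L[5]='a', prepend. Next row=LF[5]=4
  step 8: row=4, L[4]='B', prepend. Next row=LF[4]=2
Reversed output: BaaabBa$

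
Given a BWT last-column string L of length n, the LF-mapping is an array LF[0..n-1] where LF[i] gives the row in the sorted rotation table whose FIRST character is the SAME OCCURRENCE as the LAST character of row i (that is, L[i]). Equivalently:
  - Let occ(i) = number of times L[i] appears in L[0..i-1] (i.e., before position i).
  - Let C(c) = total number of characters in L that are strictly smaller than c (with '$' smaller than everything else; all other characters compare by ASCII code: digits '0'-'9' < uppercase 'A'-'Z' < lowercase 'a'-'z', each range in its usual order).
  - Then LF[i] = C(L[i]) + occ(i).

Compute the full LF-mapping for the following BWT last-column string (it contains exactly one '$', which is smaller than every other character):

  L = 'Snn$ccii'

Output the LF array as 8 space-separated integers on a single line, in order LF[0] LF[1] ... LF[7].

Answer: 1 6 7 0 2 3 4 5

Derivation:
Char counts: '$':1, 'S':1, 'c':2, 'i':2, 'n':2
C (first-col start): C('$')=0, C('S')=1, C('c')=2, C('i')=4, C('n')=6
L[0]='S': occ=0, LF[0]=C('S')+0=1+0=1
L[1]='n': occ=0, LF[1]=C('n')+0=6+0=6
L[2]='n': occ=1, LF[2]=C('n')+1=6+1=7
L[3]='$': occ=0, LF[3]=C('$')+0=0+0=0
L[4]='c': occ=0, LF[4]=C('c')+0=2+0=2
L[5]='c': occ=1, LF[5]=C('c')+1=2+1=3
L[6]='i': occ=0, LF[6]=C('i')+0=4+0=4
L[7]='i': occ=1, LF[7]=C('i')+1=4+1=5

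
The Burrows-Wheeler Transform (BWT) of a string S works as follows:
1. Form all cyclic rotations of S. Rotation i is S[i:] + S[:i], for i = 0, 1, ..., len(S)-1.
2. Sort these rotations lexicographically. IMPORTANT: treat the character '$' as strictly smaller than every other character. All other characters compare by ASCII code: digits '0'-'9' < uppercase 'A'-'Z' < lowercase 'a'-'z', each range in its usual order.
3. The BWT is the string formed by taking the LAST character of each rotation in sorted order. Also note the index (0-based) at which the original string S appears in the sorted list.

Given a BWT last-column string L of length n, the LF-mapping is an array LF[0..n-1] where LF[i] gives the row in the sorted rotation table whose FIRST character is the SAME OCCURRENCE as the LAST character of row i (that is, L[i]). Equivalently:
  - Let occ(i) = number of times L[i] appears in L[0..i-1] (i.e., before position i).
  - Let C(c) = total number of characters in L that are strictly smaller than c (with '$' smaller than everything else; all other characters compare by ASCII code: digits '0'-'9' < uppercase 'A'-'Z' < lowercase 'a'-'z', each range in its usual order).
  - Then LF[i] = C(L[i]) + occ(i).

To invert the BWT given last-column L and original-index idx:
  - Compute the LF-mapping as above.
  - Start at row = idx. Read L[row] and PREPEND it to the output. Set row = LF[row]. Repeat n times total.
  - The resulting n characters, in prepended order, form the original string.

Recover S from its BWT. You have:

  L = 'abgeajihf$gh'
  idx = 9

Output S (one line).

LF mapping: 1 3 6 4 2 11 10 8 5 0 7 9
Walk LF starting at row 9, prepending L[row]:
  step 1: row=9, L[9]='$', prepend. Next row=LF[9]=0
  step 2: row=0, L[0]='a', prepend. Next row=LF[0]=1
  step 3: row=1, L[1]='b', prepend. Next row=LF[1]=3
  step 4: row=3, L[3]='e', prepend. Next row=LF[3]=4
  step 5: row=4, L[4]='a', prepend. Next row=LF[4]=2
  step 6: row=2, L[2]='g', prepend. Next row=LF[2]=6
  step 7: row=6, L[6]='i', prepend. Next row=LF[6]=10
  step 8: row=10, L[10]='g', prepend. Next row=LF[10]=7
  step 9: row=7, L[7]='h', prepend. Next row=LF[7]=8
  step 10: row=8, L[8]='f', prepend. Next row=LF[8]=5
  step 11: row=5, L[5]='j', prepend. Next row=LF[5]=11
  step 12: row=11, L[11]='h', prepend. Next row=LF[11]=9
Reversed output: hjfhgigaeba$

Answer: hjfhgigaeba$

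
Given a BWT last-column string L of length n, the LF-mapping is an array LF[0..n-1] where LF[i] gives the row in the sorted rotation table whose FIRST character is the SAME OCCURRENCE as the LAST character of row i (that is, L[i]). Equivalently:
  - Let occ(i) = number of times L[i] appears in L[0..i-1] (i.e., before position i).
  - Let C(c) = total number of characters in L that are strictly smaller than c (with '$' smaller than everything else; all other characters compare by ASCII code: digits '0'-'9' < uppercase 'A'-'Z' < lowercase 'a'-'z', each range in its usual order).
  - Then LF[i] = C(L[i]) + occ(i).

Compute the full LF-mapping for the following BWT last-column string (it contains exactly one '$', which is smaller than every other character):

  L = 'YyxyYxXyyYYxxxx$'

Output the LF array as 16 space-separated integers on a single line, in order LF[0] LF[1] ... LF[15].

Answer: 2 12 6 13 3 7 1 14 15 4 5 8 9 10 11 0

Derivation:
Char counts: '$':1, 'X':1, 'Y':4, 'x':6, 'y':4
C (first-col start): C('$')=0, C('X')=1, C('Y')=2, C('x')=6, C('y')=12
L[0]='Y': occ=0, LF[0]=C('Y')+0=2+0=2
L[1]='y': occ=0, LF[1]=C('y')+0=12+0=12
L[2]='x': occ=0, LF[2]=C('x')+0=6+0=6
L[3]='y': occ=1, LF[3]=C('y')+1=12+1=13
L[4]='Y': occ=1, LF[4]=C('Y')+1=2+1=3
L[5]='x': occ=1, LF[5]=C('x')+1=6+1=7
L[6]='X': occ=0, LF[6]=C('X')+0=1+0=1
L[7]='y': occ=2, LF[7]=C('y')+2=12+2=14
L[8]='y': occ=3, LF[8]=C('y')+3=12+3=15
L[9]='Y': occ=2, LF[9]=C('Y')+2=2+2=4
L[10]='Y': occ=3, LF[10]=C('Y')+3=2+3=5
L[11]='x': occ=2, LF[11]=C('x')+2=6+2=8
L[12]='x': occ=3, LF[12]=C('x')+3=6+3=9
L[13]='x': occ=4, LF[13]=C('x')+4=6+4=10
L[14]='x': occ=5, LF[14]=C('x')+5=6+5=11
L[15]='$': occ=0, LF[15]=C('$')+0=0+0=0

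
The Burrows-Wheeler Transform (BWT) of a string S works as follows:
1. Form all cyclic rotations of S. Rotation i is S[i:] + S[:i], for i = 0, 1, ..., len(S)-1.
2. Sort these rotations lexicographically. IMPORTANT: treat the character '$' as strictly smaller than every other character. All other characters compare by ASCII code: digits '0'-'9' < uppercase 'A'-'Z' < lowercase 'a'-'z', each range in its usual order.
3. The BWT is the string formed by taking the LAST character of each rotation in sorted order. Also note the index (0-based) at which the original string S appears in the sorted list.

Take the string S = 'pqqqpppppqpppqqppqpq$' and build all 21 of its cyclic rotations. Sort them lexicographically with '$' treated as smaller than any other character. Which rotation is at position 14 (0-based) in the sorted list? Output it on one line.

Answer: qpppppqpppqqppqpq$pqq

Derivation:
All 21 rotations (rotation i = S[i:]+S[:i]):
  rot[0] = pqqqpppppqpppqqppqpq$
  rot[1] = qqqpppppqpppqqppqpq$p
  rot[2] = qqpppppqpppqqppqpq$pq
  rot[3] = qpppppqpppqqppqpq$pqq
  rot[4] = pppppqpppqqppqpq$pqqq
  rot[5] = ppppqpppqqppqpq$pqqqp
  rot[6] = pppqpppqqppqpq$pqqqpp
  rot[7] = ppqpppqqppqpq$pqqqppp
  rot[8] = pqpppqqppqpq$pqqqpppp
  rot[9] = qpppqqppqpq$pqqqppppp
  rot[10] = pppqqppqpq$pqqqpppppq
  rot[11] = ppqqppqpq$pqqqpppppqp
  rot[12] = pqqppqpq$pqqqpppppqpp
  rot[13] = qqppqpq$pqqqpppppqppp
  rot[14] = qppqpq$pqqqpppppqpppq
  rot[15] = ppqpq$pqqqpppppqpppqq
  rot[16] = pqpq$pqqqpppppqpppqqp
  rot[17] = qpq$pqqqpppppqpppqqpp
  rot[18] = pq$pqqqpppppqpppqqppq
  rot[19] = q$pqqqpppppqpppqqppqp
  rot[20] = $pqqqpppppqpppqqppqpq
Sorted (with $ < everything):
  sorted[0] = $pqqqpppppqpppqqppqpq
  sorted[1] = pppppqpppqqppqpq$pqqq
  sorted[2] = ppppqpppqqppqpq$pqqqp
  sorted[3] = pppqpppqqppqpq$pqqqpp
  sorted[4] = pppqqppqpq$pqqqpppppq
  sorted[5] = ppqpppqqppqpq$pqqqppp
  sorted[6] = ppqpq$pqqqpppppqpppqq
  sorted[7] = ppqqppqpq$pqqqpppppqp
  sorted[8] = pq$pqqqpppppqpppqqppq
  sorted[9] = pqpppqqppqpq$pqqqpppp
  sorted[10] = pqpq$pqqqpppppqpppqqp
  sorted[11] = pqqppqpq$pqqqpppppqpp
  sorted[12] = pqqqpppppqpppqqppqpq$
  sorted[13] = q$pqqqpppppqpppqqppqp
  sorted[14] = qpppppqpppqqppqpq$pqq
  sorted[15] = qpppqqppqpq$pqqqppppp
  sorted[16] = qppqpq$pqqqpppppqpppq
  sorted[17] = qpq$pqqqpppppqpppqqpp
  sorted[18] = qqpppppqpppqqppqpq$pq
  sorted[19] = qqppqpq$pqqqpppppqppp
  sorted[20] = qqqpppppqpppqqppqpq$p
sorted[14] = qpppppqpppqqppqpq$pqq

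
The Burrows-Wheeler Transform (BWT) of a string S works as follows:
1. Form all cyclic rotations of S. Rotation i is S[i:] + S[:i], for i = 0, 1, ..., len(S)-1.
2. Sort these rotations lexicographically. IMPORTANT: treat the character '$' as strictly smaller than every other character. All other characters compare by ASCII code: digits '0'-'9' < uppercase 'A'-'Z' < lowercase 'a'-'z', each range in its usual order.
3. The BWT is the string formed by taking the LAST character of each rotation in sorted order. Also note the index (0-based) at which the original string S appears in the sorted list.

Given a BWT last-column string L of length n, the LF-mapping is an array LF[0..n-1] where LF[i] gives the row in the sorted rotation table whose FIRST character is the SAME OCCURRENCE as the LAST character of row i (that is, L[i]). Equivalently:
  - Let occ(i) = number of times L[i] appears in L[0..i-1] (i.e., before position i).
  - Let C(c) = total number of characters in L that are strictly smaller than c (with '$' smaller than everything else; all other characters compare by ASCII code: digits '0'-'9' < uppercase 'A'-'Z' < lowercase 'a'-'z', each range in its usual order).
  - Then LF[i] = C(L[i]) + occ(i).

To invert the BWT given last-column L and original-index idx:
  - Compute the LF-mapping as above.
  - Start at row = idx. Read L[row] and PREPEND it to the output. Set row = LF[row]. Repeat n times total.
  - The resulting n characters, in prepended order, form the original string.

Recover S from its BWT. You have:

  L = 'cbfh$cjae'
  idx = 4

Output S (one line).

LF mapping: 3 2 6 7 0 4 8 1 5
Walk LF starting at row 4, prepending L[row]:
  step 1: row=4, L[4]='$', prepend. Next row=LF[4]=0
  step 2: row=0, L[0]='c', prepend. Next row=LF[0]=3
  step 3: row=3, L[3]='h', prepend. Next row=LF[3]=7
  step 4: row=7, L[7]='a', prepend. Next row=LF[7]=1
  step 5: row=1, L[1]='b', prepend. Next row=LF[1]=2
  step 6: row=2, L[2]='f', prepend. Next row=LF[2]=6
  step 7: row=6, L[6]='j', prepend. Next row=LF[6]=8
  step 8: row=8, L[8]='e', prepend. Next row=LF[8]=5
  step 9: row=5, L[5]='c', prepend. Next row=LF[5]=4
Reversed output: cejfbahc$

Answer: cejfbahc$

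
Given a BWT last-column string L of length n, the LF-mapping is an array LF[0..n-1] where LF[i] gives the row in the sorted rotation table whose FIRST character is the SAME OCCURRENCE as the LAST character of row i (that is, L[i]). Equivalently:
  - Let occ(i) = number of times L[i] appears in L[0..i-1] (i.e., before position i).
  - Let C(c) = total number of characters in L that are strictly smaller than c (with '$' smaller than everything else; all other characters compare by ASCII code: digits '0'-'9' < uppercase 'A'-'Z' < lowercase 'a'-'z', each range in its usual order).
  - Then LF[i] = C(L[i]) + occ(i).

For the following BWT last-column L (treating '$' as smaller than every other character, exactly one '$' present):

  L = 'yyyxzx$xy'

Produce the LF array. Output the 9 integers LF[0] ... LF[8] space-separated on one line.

Answer: 4 5 6 1 8 2 0 3 7

Derivation:
Char counts: '$':1, 'x':3, 'y':4, 'z':1
C (first-col start): C('$')=0, C('x')=1, C('y')=4, C('z')=8
L[0]='y': occ=0, LF[0]=C('y')+0=4+0=4
L[1]='y': occ=1, LF[1]=C('y')+1=4+1=5
L[2]='y': occ=2, LF[2]=C('y')+2=4+2=6
L[3]='x': occ=0, LF[3]=C('x')+0=1+0=1
L[4]='z': occ=0, LF[4]=C('z')+0=8+0=8
L[5]='x': occ=1, LF[5]=C('x')+1=1+1=2
L[6]='$': occ=0, LF[6]=C('$')+0=0+0=0
L[7]='x': occ=2, LF[7]=C('x')+2=1+2=3
L[8]='y': occ=3, LF[8]=C('y')+3=4+3=7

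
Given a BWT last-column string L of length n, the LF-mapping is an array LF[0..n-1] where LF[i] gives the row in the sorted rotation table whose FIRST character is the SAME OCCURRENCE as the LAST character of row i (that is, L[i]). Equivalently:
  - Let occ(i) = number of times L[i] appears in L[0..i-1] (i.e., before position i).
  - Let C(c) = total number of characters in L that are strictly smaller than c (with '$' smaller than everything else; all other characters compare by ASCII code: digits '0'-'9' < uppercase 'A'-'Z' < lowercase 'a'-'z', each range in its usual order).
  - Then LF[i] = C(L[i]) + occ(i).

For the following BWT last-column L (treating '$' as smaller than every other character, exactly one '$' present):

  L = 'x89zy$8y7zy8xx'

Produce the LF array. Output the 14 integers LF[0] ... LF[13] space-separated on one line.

Char counts: '$':1, '7':1, '8':3, '9':1, 'x':3, 'y':3, 'z':2
C (first-col start): C('$')=0, C('7')=1, C('8')=2, C('9')=5, C('x')=6, C('y')=9, C('z')=12
L[0]='x': occ=0, LF[0]=C('x')+0=6+0=6
L[1]='8': occ=0, LF[1]=C('8')+0=2+0=2
L[2]='9': occ=0, LF[2]=C('9')+0=5+0=5
L[3]='z': occ=0, LF[3]=C('z')+0=12+0=12
L[4]='y': occ=0, LF[4]=C('y')+0=9+0=9
L[5]='$': occ=0, LF[5]=C('$')+0=0+0=0
L[6]='8': occ=1, LF[6]=C('8')+1=2+1=3
L[7]='y': occ=1, LF[7]=C('y')+1=9+1=10
L[8]='7': occ=0, LF[8]=C('7')+0=1+0=1
L[9]='z': occ=1, LF[9]=C('z')+1=12+1=13
L[10]='y': occ=2, LF[10]=C('y')+2=9+2=11
L[11]='8': occ=2, LF[11]=C('8')+2=2+2=4
L[12]='x': occ=1, LF[12]=C('x')+1=6+1=7
L[13]='x': occ=2, LF[13]=C('x')+2=6+2=8

Answer: 6 2 5 12 9 0 3 10 1 13 11 4 7 8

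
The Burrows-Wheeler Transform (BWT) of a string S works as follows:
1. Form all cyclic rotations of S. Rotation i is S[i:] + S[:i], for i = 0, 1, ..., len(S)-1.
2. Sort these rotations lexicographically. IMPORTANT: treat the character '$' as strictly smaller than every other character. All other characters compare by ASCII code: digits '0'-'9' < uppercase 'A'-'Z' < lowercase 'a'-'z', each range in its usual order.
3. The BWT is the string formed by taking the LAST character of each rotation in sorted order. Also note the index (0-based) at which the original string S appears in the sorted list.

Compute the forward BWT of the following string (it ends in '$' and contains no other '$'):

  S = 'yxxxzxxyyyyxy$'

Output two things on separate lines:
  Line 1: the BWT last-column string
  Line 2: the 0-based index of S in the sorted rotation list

Answer: yyzxyxxx$yyyxx
8

Derivation:
All 14 rotations (rotation i = S[i:]+S[:i]):
  rot[0] = yxxxzxxyyyyxy$
  rot[1] = xxxzxxyyyyxy$y
  rot[2] = xxzxxyyyyxy$yx
  rot[3] = xzxxyyyyxy$yxx
  rot[4] = zxxyyyyxy$yxxx
  rot[5] = xxyyyyxy$yxxxz
  rot[6] = xyyyyxy$yxxxzx
  rot[7] = yyyyxy$yxxxzxx
  rot[8] = yyyxy$yxxxzxxy
  rot[9] = yyxy$yxxxzxxyy
  rot[10] = yxy$yxxxzxxyyy
  rot[11] = xy$yxxxzxxyyyy
  rot[12] = y$yxxxzxxyyyyx
  rot[13] = $yxxxzxxyyyyxy
Sorted (with $ < everything):
  sorted[0] = $yxxxzxxyyyyxy  (last char: 'y')
  sorted[1] = xxxzxxyyyyxy$y  (last char: 'y')
  sorted[2] = xxyyyyxy$yxxxz  (last char: 'z')
  sorted[3] = xxzxxyyyyxy$yx  (last char: 'x')
  sorted[4] = xy$yxxxzxxyyyy  (last char: 'y')
  sorted[5] = xyyyyxy$yxxxzx  (last char: 'x')
  sorted[6] = xzxxyyyyxy$yxx  (last char: 'x')
  sorted[7] = y$yxxxzxxyyyyx  (last char: 'x')
  sorted[8] = yxxxzxxyyyyxy$  (last char: '$')
  sorted[9] = yxy$yxxxzxxyyy  (last char: 'y')
  sorted[10] = yyxy$yxxxzxxyy  (last char: 'y')
  sorted[11] = yyyxy$yxxxzxxy  (last char: 'y')
  sorted[12] = yyyyxy$yxxxzxx  (last char: 'x')
  sorted[13] = zxxyyyyxy$yxxx  (last char: 'x')
Last column: yyzxyxxx$yyyxx
Original string S is at sorted index 8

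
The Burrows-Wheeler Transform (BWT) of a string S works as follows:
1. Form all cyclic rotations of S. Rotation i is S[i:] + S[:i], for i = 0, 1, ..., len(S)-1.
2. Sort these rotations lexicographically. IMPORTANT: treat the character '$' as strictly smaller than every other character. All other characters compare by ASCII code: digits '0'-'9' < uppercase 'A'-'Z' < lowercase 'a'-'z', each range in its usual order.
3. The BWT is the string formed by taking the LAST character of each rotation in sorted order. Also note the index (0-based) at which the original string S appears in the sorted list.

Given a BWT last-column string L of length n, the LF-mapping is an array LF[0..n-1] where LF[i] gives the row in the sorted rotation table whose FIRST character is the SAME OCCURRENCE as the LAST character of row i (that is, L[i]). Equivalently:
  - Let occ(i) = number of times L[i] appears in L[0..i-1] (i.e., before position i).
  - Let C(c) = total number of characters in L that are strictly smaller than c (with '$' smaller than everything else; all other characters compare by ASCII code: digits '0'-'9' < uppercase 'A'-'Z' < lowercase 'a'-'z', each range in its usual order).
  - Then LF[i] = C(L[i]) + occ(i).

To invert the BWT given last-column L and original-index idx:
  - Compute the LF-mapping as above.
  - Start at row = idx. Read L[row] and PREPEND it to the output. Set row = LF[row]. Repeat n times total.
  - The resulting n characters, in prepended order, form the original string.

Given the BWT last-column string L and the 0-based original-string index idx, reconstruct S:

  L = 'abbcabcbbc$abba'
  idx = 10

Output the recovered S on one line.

Answer: bcabcbaacbbbba$

Derivation:
LF mapping: 1 5 6 12 2 7 13 8 9 14 0 3 10 11 4
Walk LF starting at row 10, prepending L[row]:
  step 1: row=10, L[10]='$', prepend. Next row=LF[10]=0
  step 2: row=0, L[0]='a', prepend. Next row=LF[0]=1
  step 3: row=1, L[1]='b', prepend. Next row=LF[1]=5
  step 4: row=5, L[5]='b', prepend. Next row=LF[5]=7
  step 5: row=7, L[7]='b', prepend. Next row=LF[7]=8
  step 6: row=8, L[8]='b', prepend. Next row=LF[8]=9
  step 7: row=9, L[9]='c', prepend. Next row=LF[9]=14
  step 8: row=14, L[14]='a', prepend. Next row=LF[14]=4
  step 9: row=4, L[4]='a', prepend. Next row=LF[4]=2
  step 10: row=2, L[2]='b', prepend. Next row=LF[2]=6
  step 11: row=6, L[6]='c', prepend. Next row=LF[6]=13
  step 12: row=13, L[13]='b', prepend. Next row=LF[13]=11
  step 13: row=11, L[11]='a', prepend. Next row=LF[11]=3
  step 14: row=3, L[3]='c', prepend. Next row=LF[3]=12
  step 15: row=12, L[12]='b', prepend. Next row=LF[12]=10
Reversed output: bcabcbaacbbbba$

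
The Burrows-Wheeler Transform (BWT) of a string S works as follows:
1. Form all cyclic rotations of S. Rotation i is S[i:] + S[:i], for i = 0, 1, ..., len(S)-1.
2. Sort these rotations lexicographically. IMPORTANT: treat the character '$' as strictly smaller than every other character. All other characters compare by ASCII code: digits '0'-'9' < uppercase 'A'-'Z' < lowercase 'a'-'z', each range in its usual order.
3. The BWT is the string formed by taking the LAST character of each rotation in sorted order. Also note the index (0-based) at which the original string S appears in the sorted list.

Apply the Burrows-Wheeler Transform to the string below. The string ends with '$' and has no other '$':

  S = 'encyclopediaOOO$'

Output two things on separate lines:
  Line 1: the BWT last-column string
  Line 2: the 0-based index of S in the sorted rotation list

Answer: OOOaiynep$dceloc
9

Derivation:
All 16 rotations (rotation i = S[i:]+S[:i]):
  rot[0] = encyclopediaOOO$
  rot[1] = ncyclopediaOOO$e
  rot[2] = cyclopediaOOO$en
  rot[3] = yclopediaOOO$enc
  rot[4] = clopediaOOO$ency
  rot[5] = lopediaOOO$encyc
  rot[6] = opediaOOO$encycl
  rot[7] = pediaOOO$encyclo
  rot[8] = ediaOOO$encyclop
  rot[9] = diaOOO$encyclope
  rot[10] = iaOOO$encycloped
  rot[11] = aOOO$encyclopedi
  rot[12] = OOO$encyclopedia
  rot[13] = OO$encyclopediaO
  rot[14] = O$encyclopediaOO
  rot[15] = $encyclopediaOOO
Sorted (with $ < everything):
  sorted[0] = $encyclopediaOOO  (last char: 'O')
  sorted[1] = O$encyclopediaOO  (last char: 'O')
  sorted[2] = OO$encyclopediaO  (last char: 'O')
  sorted[3] = OOO$encyclopedia  (last char: 'a')
  sorted[4] = aOOO$encyclopedi  (last char: 'i')
  sorted[5] = clopediaOOO$ency  (last char: 'y')
  sorted[6] = cyclopediaOOO$en  (last char: 'n')
  sorted[7] = diaOOO$encyclope  (last char: 'e')
  sorted[8] = ediaOOO$encyclop  (last char: 'p')
  sorted[9] = encyclopediaOOO$  (last char: '$')
  sorted[10] = iaOOO$encycloped  (last char: 'd')
  sorted[11] = lopediaOOO$encyc  (last char: 'c')
  sorted[12] = ncyclopediaOOO$e  (last char: 'e')
  sorted[13] = opediaOOO$encycl  (last char: 'l')
  sorted[14] = pediaOOO$encyclo  (last char: 'o')
  sorted[15] = yclopediaOOO$enc  (last char: 'c')
Last column: OOOaiynep$dceloc
Original string S is at sorted index 9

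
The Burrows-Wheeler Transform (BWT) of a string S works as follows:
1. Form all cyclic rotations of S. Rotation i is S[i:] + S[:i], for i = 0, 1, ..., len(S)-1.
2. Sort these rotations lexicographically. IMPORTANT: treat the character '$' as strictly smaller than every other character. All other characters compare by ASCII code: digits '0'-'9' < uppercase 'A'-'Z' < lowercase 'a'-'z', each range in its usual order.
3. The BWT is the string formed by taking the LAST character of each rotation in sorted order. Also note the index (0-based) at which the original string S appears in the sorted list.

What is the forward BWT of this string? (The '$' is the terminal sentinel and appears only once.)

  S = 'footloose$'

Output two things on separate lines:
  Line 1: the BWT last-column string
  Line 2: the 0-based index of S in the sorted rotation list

Answer: es$tlfoooo
2

Derivation:
All 10 rotations (rotation i = S[i:]+S[:i]):
  rot[0] = footloose$
  rot[1] = ootloose$f
  rot[2] = otloose$fo
  rot[3] = tloose$foo
  rot[4] = loose$foot
  rot[5] = oose$footl
  rot[6] = ose$footlo
  rot[7] = se$footloo
  rot[8] = e$footloos
  rot[9] = $footloose
Sorted (with $ < everything):
  sorted[0] = $footloose  (last char: 'e')
  sorted[1] = e$footloos  (last char: 's')
  sorted[2] = footloose$  (last char: '$')
  sorted[3] = loose$foot  (last char: 't')
  sorted[4] = oose$footl  (last char: 'l')
  sorted[5] = ootloose$f  (last char: 'f')
  sorted[6] = ose$footlo  (last char: 'o')
  sorted[7] = otloose$fo  (last char: 'o')
  sorted[8] = se$footloo  (last char: 'o')
  sorted[9] = tloose$foo  (last char: 'o')
Last column: es$tlfoooo
Original string S is at sorted index 2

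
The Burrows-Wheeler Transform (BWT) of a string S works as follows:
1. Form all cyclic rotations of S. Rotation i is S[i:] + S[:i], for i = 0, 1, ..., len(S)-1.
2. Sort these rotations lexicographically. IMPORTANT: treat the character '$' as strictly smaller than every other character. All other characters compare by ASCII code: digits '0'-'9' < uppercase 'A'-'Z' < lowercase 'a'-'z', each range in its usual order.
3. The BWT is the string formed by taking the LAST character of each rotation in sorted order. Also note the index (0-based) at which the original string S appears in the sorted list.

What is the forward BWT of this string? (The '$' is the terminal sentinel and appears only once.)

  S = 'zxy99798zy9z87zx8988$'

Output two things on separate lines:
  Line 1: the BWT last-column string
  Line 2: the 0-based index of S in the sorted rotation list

All 21 rotations (rotation i = S[i:]+S[:i]):
  rot[0] = zxy99798zy9z87zx8988$
  rot[1] = xy99798zy9z87zx8988$z
  rot[2] = y99798zy9z87zx8988$zx
  rot[3] = 99798zy9z87zx8988$zxy
  rot[4] = 9798zy9z87zx8988$zxy9
  rot[5] = 798zy9z87zx8988$zxy99
  rot[6] = 98zy9z87zx8988$zxy997
  rot[7] = 8zy9z87zx8988$zxy9979
  rot[8] = zy9z87zx8988$zxy99798
  rot[9] = y9z87zx8988$zxy99798z
  rot[10] = 9z87zx8988$zxy99798zy
  rot[11] = z87zx8988$zxy99798zy9
  rot[12] = 87zx8988$zxy99798zy9z
  rot[13] = 7zx8988$zxy99798zy9z8
  rot[14] = zx8988$zxy99798zy9z87
  rot[15] = x8988$zxy99798zy9z87z
  rot[16] = 8988$zxy99798zy9z87zx
  rot[17] = 988$zxy99798zy9z87zx8
  rot[18] = 88$zxy99798zy9z87zx89
  rot[19] = 8$zxy99798zy9z87zx898
  rot[20] = $zxy99798zy9z87zx8988
Sorted (with $ < everything):
  sorted[0] = $zxy99798zy9z87zx8988  (last char: '8')
  sorted[1] = 798zy9z87zx8988$zxy99  (last char: '9')
  sorted[2] = 7zx8988$zxy99798zy9z8  (last char: '8')
  sorted[3] = 8$zxy99798zy9z87zx898  (last char: '8')
  sorted[4] = 87zx8988$zxy99798zy9z  (last char: 'z')
  sorted[5] = 88$zxy99798zy9z87zx89  (last char: '9')
  sorted[6] = 8988$zxy99798zy9z87zx  (last char: 'x')
  sorted[7] = 8zy9z87zx8988$zxy9979  (last char: '9')
  sorted[8] = 9798zy9z87zx8988$zxy9  (last char: '9')
  sorted[9] = 988$zxy99798zy9z87zx8  (last char: '8')
  sorted[10] = 98zy9z87zx8988$zxy997  (last char: '7')
  sorted[11] = 99798zy9z87zx8988$zxy  (last char: 'y')
  sorted[12] = 9z87zx8988$zxy99798zy  (last char: 'y')
  sorted[13] = x8988$zxy99798zy9z87z  (last char: 'z')
  sorted[14] = xy99798zy9z87zx8988$z  (last char: 'z')
  sorted[15] = y99798zy9z87zx8988$zx  (last char: 'x')
  sorted[16] = y9z87zx8988$zxy99798z  (last char: 'z')
  sorted[17] = z87zx8988$zxy99798zy9  (last char: '9')
  sorted[18] = zx8988$zxy99798zy9z87  (last char: '7')
  sorted[19] = zxy99798zy9z87zx8988$  (last char: '$')
  sorted[20] = zy9z87zx8988$zxy99798  (last char: '8')
Last column: 8988z9x9987yyzzxz97$8
Original string S is at sorted index 19

Answer: 8988z9x9987yyzzxz97$8
19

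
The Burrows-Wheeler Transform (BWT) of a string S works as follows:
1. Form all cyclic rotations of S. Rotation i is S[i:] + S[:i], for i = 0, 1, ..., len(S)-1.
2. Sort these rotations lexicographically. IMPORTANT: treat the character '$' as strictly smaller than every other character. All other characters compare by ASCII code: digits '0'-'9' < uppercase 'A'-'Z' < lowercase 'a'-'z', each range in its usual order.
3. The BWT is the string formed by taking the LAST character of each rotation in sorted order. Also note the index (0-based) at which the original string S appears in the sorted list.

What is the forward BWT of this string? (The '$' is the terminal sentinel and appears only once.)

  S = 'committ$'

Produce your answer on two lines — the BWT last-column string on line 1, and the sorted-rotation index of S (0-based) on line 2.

All 8 rotations (rotation i = S[i:]+S[:i]):
  rot[0] = committ$
  rot[1] = ommitt$c
  rot[2] = mmitt$co
  rot[3] = mitt$com
  rot[4] = itt$comm
  rot[5] = tt$commi
  rot[6] = t$commit
  rot[7] = $committ
Sorted (with $ < everything):
  sorted[0] = $committ  (last char: 't')
  sorted[1] = committ$  (last char: '$')
  sorted[2] = itt$comm  (last char: 'm')
  sorted[3] = mitt$com  (last char: 'm')
  sorted[4] = mmitt$co  (last char: 'o')
  sorted[5] = ommitt$c  (last char: 'c')
  sorted[6] = t$commit  (last char: 't')
  sorted[7] = tt$commi  (last char: 'i')
Last column: t$mmocti
Original string S is at sorted index 1

Answer: t$mmocti
1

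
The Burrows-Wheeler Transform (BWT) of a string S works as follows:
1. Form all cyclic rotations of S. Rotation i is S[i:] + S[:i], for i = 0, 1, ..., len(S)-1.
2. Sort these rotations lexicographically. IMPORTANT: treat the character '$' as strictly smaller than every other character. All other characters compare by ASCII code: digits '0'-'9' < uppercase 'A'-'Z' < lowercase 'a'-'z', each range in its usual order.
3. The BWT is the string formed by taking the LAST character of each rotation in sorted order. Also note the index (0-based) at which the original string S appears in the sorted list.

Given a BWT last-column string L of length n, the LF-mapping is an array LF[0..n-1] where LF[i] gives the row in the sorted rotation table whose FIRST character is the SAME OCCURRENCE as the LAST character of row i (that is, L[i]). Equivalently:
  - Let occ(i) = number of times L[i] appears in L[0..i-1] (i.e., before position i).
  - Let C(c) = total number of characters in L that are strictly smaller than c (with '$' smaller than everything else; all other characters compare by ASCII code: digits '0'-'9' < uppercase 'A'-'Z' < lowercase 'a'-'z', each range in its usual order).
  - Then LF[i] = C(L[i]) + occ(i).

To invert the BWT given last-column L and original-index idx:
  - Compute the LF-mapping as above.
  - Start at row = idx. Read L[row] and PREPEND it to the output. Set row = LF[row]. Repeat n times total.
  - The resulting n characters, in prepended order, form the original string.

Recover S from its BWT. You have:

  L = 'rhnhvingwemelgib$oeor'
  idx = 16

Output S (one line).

Answer: overwhelmingneighbor$

Derivation:
LF mapping: 17 7 13 8 19 9 14 5 20 2 12 3 11 6 10 1 0 15 4 16 18
Walk LF starting at row 16, prepending L[row]:
  step 1: row=16, L[16]='$', prepend. Next row=LF[16]=0
  step 2: row=0, L[0]='r', prepend. Next row=LF[0]=17
  step 3: row=17, L[17]='o', prepend. Next row=LF[17]=15
  step 4: row=15, L[15]='b', prepend. Next row=LF[15]=1
  step 5: row=1, L[1]='h', prepend. Next row=LF[1]=7
  step 6: row=7, L[7]='g', prepend. Next row=LF[7]=5
  step 7: row=5, L[5]='i', prepend. Next row=LF[5]=9
  step 8: row=9, L[9]='e', prepend. Next row=LF[9]=2
  step 9: row=2, L[2]='n', prepend. Next row=LF[2]=13
  step 10: row=13, L[13]='g', prepend. Next row=LF[13]=6
  step 11: row=6, L[6]='n', prepend. Next row=LF[6]=14
  step 12: row=14, L[14]='i', prepend. Next row=LF[14]=10
  step 13: row=10, L[10]='m', prepend. Next row=LF[10]=12
  step 14: row=12, L[12]='l', prepend. Next row=LF[12]=11
  step 15: row=11, L[11]='e', prepend. Next row=LF[11]=3
  step 16: row=3, L[3]='h', prepend. Next row=LF[3]=8
  step 17: row=8, L[8]='w', prepend. Next row=LF[8]=20
  step 18: row=20, L[20]='r', prepend. Next row=LF[20]=18
  step 19: row=18, L[18]='e', prepend. Next row=LF[18]=4
  step 20: row=4, L[4]='v', prepend. Next row=LF[4]=19
  step 21: row=19, L[19]='o', prepend. Next row=LF[19]=16
Reversed output: overwhelmingneighbor$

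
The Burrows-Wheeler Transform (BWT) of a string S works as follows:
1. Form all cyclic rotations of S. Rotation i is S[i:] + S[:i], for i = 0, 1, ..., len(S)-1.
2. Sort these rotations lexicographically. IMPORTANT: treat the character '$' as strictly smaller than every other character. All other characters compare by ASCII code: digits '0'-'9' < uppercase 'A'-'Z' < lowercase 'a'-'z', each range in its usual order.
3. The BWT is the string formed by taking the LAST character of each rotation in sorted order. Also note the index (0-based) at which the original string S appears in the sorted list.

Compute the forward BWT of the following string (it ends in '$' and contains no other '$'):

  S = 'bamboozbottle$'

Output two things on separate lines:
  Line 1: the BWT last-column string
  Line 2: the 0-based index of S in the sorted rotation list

Answer: eb$mzltabbotoo
2

Derivation:
All 14 rotations (rotation i = S[i:]+S[:i]):
  rot[0] = bamboozbottle$
  rot[1] = amboozbottle$b
  rot[2] = mboozbottle$ba
  rot[3] = boozbottle$bam
  rot[4] = oozbottle$bamb
  rot[5] = ozbottle$bambo
  rot[6] = zbottle$bamboo
  rot[7] = bottle$bambooz
  rot[8] = ottle$bamboozb
  rot[9] = ttle$bamboozbo
  rot[10] = tle$bamboozbot
  rot[11] = le$bamboozbott
  rot[12] = e$bamboozbottl
  rot[13] = $bamboozbottle
Sorted (with $ < everything):
  sorted[0] = $bamboozbottle  (last char: 'e')
  sorted[1] = amboozbottle$b  (last char: 'b')
  sorted[2] = bamboozbottle$  (last char: '$')
  sorted[3] = boozbottle$bam  (last char: 'm')
  sorted[4] = bottle$bambooz  (last char: 'z')
  sorted[5] = e$bamboozbottl  (last char: 'l')
  sorted[6] = le$bamboozbott  (last char: 't')
  sorted[7] = mboozbottle$ba  (last char: 'a')
  sorted[8] = oozbottle$bamb  (last char: 'b')
  sorted[9] = ottle$bamboozb  (last char: 'b')
  sorted[10] = ozbottle$bambo  (last char: 'o')
  sorted[11] = tle$bamboozbot  (last char: 't')
  sorted[12] = ttle$bamboozbo  (last char: 'o')
  sorted[13] = zbottle$bamboo  (last char: 'o')
Last column: eb$mzltabbotoo
Original string S is at sorted index 2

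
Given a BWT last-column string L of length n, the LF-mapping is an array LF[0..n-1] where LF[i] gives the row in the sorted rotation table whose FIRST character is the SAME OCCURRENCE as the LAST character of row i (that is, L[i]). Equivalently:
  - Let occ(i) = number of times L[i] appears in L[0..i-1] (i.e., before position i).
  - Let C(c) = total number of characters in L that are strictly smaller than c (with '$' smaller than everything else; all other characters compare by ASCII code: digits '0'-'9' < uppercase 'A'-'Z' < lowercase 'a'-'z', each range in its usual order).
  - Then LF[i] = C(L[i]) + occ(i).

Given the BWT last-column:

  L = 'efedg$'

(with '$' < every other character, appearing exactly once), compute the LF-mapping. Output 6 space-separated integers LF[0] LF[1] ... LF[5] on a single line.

Char counts: '$':1, 'd':1, 'e':2, 'f':1, 'g':1
C (first-col start): C('$')=0, C('d')=1, C('e')=2, C('f')=4, C('g')=5
L[0]='e': occ=0, LF[0]=C('e')+0=2+0=2
L[1]='f': occ=0, LF[1]=C('f')+0=4+0=4
L[2]='e': occ=1, LF[2]=C('e')+1=2+1=3
L[3]='d': occ=0, LF[3]=C('d')+0=1+0=1
L[4]='g': occ=0, LF[4]=C('g')+0=5+0=5
L[5]='$': occ=0, LF[5]=C('$')+0=0+0=0

Answer: 2 4 3 1 5 0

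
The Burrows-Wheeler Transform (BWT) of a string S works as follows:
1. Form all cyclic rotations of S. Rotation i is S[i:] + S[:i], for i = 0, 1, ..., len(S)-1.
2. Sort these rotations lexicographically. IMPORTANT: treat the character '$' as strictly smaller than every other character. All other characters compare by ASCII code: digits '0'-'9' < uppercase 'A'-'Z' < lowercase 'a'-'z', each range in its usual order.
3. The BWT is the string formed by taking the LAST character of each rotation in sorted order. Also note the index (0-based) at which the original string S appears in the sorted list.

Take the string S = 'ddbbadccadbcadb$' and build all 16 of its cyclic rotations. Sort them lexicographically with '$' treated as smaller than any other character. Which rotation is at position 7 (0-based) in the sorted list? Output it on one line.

All 16 rotations (rotation i = S[i:]+S[:i]):
  rot[0] = ddbbadccadbcadb$
  rot[1] = dbbadccadbcadb$d
  rot[2] = bbadccadbcadb$dd
  rot[3] = badccadbcadb$ddb
  rot[4] = adccadbcadb$ddbb
  rot[5] = dccadbcadb$ddbba
  rot[6] = ccadbcadb$ddbbad
  rot[7] = cadbcadb$ddbbadc
  rot[8] = adbcadb$ddbbadcc
  rot[9] = dbcadb$ddbbadcca
  rot[10] = bcadb$ddbbadccad
  rot[11] = cadb$ddbbadccadb
  rot[12] = adb$ddbbadccadbc
  rot[13] = db$ddbbadccadbca
  rot[14] = b$ddbbadccadbcad
  rot[15] = $ddbbadccadbcadb
Sorted (with $ < everything):
  sorted[0] = $ddbbadccadbcadb
  sorted[1] = adb$ddbbadccadbc
  sorted[2] = adbcadb$ddbbadcc
  sorted[3] = adccadbcadb$ddbb
  sorted[4] = b$ddbbadccadbcad
  sorted[5] = badccadbcadb$ddb
  sorted[6] = bbadccadbcadb$dd
  sorted[7] = bcadb$ddbbadccad
  sorted[8] = cadb$ddbbadccadb
  sorted[9] = cadbcadb$ddbbadc
  sorted[10] = ccadbcadb$ddbbad
  sorted[11] = db$ddbbadccadbca
  sorted[12] = dbbadccadbcadb$d
  sorted[13] = dbcadb$ddbbadcca
  sorted[14] = dccadbcadb$ddbba
  sorted[15] = ddbbadccadbcadb$
sorted[7] = bcadb$ddbbadccad

Answer: bcadb$ddbbadccad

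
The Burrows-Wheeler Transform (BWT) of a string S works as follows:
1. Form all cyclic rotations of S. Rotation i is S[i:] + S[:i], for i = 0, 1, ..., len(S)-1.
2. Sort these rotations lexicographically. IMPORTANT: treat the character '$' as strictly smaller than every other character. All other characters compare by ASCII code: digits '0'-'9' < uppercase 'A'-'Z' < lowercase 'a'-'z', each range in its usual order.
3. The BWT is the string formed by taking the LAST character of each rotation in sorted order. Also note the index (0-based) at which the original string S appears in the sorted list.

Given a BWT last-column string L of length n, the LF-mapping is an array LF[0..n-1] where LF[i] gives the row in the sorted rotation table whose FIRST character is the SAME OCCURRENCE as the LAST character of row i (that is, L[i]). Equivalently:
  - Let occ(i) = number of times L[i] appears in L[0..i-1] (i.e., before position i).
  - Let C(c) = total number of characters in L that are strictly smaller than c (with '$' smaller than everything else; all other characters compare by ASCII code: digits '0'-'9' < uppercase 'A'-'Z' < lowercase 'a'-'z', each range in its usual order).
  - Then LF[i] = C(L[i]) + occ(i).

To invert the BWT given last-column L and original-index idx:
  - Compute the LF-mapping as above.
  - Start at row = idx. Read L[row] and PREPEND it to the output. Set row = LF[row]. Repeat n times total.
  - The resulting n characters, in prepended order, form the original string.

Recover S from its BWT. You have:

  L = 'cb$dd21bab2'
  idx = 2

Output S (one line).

LF mapping: 8 5 0 9 10 2 1 6 4 7 3
Walk LF starting at row 2, prepending L[row]:
  step 1: row=2, L[2]='$', prepend. Next row=LF[2]=0
  step 2: row=0, L[0]='c', prepend. Next row=LF[0]=8
  step 3: row=8, L[8]='a', prepend. Next row=LF[8]=4
  step 4: row=4, L[4]='d', prepend. Next row=LF[4]=10
  step 5: row=10, L[10]='2', prepend. Next row=LF[10]=3
  step 6: row=3, L[3]='d', prepend. Next row=LF[3]=9
  step 7: row=9, L[9]='b', prepend. Next row=LF[9]=7
  step 8: row=7, L[7]='b', prepend. Next row=LF[7]=6
  step 9: row=6, L[6]='1', prepend. Next row=LF[6]=1
  step 10: row=1, L[1]='b', prepend. Next row=LF[1]=5
  step 11: row=5, L[5]='2', prepend. Next row=LF[5]=2
Reversed output: 2b1bbd2dac$

Answer: 2b1bbd2dac$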